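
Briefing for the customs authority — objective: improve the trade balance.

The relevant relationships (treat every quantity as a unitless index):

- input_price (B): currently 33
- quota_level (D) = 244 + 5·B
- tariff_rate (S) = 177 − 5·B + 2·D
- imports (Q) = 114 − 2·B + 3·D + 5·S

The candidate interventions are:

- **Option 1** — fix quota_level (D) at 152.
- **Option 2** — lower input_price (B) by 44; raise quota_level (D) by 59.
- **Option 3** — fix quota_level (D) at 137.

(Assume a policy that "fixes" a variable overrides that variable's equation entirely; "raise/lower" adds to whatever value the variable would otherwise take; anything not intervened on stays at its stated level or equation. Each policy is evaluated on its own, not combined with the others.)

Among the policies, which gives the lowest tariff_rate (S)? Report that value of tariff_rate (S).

Option 1 (D := 152):
  B = 33
  D = 152
  S = 177 − 5·33 + 2·152 = 316
Option 2 (B − 44, D + 59):
  B = 33 − 44 = -11
  D = 244 + 5·(-11) (+59 from intervention) = 248
  S = 177 − 5·(-11) + 2·248 = 728
Option 3 (D := 137):
  B = 33
  D = 137
  S = 177 − 5·33 + 2·137 = 286
Comparing — Option 1: S=316, Option 2: S=728, Option 3: S=286. Lowest is 286 (Option 3).

286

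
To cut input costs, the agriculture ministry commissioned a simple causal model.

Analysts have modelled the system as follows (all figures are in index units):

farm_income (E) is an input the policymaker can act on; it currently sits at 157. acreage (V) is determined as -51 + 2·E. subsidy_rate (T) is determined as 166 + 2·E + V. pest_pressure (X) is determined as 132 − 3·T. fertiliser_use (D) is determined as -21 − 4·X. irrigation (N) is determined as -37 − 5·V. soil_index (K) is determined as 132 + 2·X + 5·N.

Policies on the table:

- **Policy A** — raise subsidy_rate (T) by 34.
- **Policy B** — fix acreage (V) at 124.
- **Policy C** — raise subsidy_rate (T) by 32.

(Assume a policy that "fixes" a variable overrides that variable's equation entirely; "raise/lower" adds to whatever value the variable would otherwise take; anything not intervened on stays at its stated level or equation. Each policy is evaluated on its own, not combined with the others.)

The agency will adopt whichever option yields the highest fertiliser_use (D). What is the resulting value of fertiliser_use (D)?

Policy A (T + 34):
  E = 157
  V = -51 + 2·157 = 263
  T = 166 + 2·157 + 263 (+34 from intervention) = 777
  X = 132 − 3·777 = -2199
  D = -21 − 4·(-2199) = 8775
Policy B (V := 124):
  E = 157
  V = 124
  T = 166 + 2·157 + 124 = 604
  X = 132 − 3·604 = -1680
  D = -21 − 4·(-1680) = 6699
Policy C (T + 32):
  E = 157
  V = -51 + 2·157 = 263
  T = 166 + 2·157 + 263 (+32 from intervention) = 775
  X = 132 − 3·775 = -2193
  D = -21 − 4·(-2193) = 8751
Comparing — Policy A: D=8775, Policy B: D=6699, Policy C: D=8751. Highest is 8775 (Policy A).

8775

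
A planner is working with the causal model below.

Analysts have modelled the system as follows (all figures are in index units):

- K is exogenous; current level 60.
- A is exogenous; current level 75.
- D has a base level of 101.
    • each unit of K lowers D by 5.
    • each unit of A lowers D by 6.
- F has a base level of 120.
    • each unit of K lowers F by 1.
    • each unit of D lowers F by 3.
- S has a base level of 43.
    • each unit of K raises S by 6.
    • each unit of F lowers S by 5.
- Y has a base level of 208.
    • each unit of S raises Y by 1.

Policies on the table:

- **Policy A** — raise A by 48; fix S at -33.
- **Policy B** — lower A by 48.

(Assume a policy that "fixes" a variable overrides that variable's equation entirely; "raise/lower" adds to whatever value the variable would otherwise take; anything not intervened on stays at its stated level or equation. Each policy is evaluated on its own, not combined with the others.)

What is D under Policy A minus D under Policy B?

Policy A (A + 48, S := -33):
  K = 60
  A = 75 + 48 = 123
  D = 101 − 5·60 − 6·123 = -937
Policy B (A − 48):
  K = 60
  A = 75 − 48 = 27
  D = 101 − 5·60 − 6·27 = -361
D: -937 − (-361) = -576

-576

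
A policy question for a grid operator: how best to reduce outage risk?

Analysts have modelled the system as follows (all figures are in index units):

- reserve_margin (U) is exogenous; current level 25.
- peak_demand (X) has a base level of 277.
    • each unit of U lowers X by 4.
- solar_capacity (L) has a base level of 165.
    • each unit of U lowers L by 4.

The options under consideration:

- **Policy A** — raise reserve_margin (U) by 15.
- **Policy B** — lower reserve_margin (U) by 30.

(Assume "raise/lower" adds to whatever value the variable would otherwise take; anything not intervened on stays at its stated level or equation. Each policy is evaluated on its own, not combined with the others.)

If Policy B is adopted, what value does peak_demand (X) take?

297

Policy B (U − 30):
  U = 25 − 30 = -5
  X = 277 − 4·(-5) = 297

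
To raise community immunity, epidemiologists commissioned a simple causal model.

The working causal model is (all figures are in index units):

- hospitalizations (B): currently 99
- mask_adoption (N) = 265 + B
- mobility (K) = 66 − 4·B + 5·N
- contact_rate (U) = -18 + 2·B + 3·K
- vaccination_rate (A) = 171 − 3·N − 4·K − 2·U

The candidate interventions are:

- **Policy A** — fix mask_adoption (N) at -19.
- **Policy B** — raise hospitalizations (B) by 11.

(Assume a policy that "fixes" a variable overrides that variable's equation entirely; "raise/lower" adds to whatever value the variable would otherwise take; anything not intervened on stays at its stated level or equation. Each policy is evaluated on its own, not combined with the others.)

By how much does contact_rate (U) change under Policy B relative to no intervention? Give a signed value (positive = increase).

55

Baseline:
  B = 99
  N = 265 + 99 = 364
  K = 66 − 4·99 + 5·364 = 1490
  U = -18 + 2·99 + 3·1490 = 4650
Policy B (B + 11):
  B = 99 + 11 = 110
  N = 265 + 110 = 375
  K = 66 − 4·110 + 5·375 = 1501
  U = -18 + 2·110 + 3·1501 = 4705
Change in U: 4705 − 4650 = 55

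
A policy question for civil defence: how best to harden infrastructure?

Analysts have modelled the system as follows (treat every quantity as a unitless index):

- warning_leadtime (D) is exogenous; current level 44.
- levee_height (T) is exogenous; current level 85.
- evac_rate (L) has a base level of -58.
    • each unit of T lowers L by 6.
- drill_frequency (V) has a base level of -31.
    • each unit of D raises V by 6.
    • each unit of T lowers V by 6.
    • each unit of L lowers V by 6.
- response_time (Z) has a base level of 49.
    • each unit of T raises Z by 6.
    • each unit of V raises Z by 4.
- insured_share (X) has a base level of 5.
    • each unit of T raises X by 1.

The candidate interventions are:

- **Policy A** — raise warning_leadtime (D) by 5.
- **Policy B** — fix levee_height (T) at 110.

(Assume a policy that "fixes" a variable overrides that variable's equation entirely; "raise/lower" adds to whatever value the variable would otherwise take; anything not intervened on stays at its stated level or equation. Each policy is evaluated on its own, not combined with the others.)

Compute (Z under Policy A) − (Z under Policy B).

-3030

Policy A (D + 5):
  D = 44 + 5 = 49
  T = 85
  L = -58 − 6·85 = -568
  V = -31 + 6·49 − 6·85 − 6·(-568) = 3161
  Z = 49 + 6·85 + 4·3161 = 13203
Policy B (T := 110):
  D = 44
  T = 110
  L = -58 − 6·110 = -718
  V = -31 + 6·44 − 6·110 − 6·(-718) = 3881
  Z = 49 + 6·110 + 4·3881 = 16233
Z: 13203 − 16233 = -3030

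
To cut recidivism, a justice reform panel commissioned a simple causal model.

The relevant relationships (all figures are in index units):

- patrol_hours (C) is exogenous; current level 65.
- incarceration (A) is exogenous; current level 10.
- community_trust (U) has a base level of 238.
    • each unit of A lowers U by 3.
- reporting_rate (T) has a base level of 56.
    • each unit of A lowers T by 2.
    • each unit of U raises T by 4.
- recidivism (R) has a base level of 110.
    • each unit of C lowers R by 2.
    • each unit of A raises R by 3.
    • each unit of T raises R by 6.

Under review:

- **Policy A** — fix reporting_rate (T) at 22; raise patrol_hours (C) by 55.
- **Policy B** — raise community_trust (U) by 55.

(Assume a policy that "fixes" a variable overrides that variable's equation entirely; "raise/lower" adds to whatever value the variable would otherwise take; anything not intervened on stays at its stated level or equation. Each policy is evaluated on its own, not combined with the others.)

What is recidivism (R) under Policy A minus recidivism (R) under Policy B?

-6506

Policy A (T := 22, C + 55):
  C = 65 + 55 = 120
  A = 10
  U = 238 − 3·10 = 208
  T = 22
  R = 110 − 2·120 + 3·10 + 6·22 = 32
Policy B (U + 55):
  C = 65
  A = 10
  U = 238 − 3·10 (+55 from intervention) = 263
  T = 56 − 2·10 + 4·263 = 1088
  R = 110 − 2·65 + 3·10 + 6·1088 = 6538
R: 32 − 6538 = -6506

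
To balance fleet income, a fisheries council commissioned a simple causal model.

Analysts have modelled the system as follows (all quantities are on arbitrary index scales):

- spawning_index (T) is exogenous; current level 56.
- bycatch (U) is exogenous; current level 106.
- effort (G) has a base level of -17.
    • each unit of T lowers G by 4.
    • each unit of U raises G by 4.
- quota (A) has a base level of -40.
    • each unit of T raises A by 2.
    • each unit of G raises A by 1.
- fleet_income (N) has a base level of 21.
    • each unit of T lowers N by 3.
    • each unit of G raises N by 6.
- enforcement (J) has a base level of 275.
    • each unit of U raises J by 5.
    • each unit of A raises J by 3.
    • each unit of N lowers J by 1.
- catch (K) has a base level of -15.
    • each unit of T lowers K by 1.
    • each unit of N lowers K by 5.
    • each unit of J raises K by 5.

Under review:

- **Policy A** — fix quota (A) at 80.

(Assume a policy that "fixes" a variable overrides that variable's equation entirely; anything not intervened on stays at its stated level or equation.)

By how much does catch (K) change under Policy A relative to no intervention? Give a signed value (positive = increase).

Baseline:
  T = 56
  U = 106
  G = -17 − 4·56 + 4·106 = 183
  A = -40 + 2·56 + 183 = 255
  N = 21 − 3·56 + 6·183 = 951
  J = 275 + 5·106 + 3·255 − 951 = 619
  K = -15 − 56 − 5·951 + 5·619 = -1731
Policy A (A := 80):
  T = 56
  U = 106
  G = -17 − 4·56 + 4·106 = 183
  A = 80
  N = 21 − 3·56 + 6·183 = 951
  J = 275 + 5·106 + 3·80 − 951 = 94
  K = -15 − 56 − 5·951 + 5·94 = -4356
Change in K: -4356 − (-1731) = -2625

-2625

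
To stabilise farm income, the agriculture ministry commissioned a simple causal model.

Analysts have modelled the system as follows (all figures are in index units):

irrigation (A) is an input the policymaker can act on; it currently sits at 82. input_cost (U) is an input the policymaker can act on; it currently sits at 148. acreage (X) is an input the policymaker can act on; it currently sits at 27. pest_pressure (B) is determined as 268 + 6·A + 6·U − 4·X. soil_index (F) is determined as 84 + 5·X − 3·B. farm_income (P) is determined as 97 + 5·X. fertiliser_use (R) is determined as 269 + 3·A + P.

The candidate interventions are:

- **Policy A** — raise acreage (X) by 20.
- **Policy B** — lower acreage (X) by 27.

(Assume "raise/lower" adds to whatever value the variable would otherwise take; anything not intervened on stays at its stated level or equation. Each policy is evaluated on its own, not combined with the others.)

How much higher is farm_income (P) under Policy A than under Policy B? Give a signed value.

Policy A (X + 20):
  X = 27 + 20 = 47
  P = 97 + 5·47 = 332
Policy B (X − 27):
  X = 27 − 27 = 0
  P = 97 + 5·0 = 97
P: 332 − 97 = 235

235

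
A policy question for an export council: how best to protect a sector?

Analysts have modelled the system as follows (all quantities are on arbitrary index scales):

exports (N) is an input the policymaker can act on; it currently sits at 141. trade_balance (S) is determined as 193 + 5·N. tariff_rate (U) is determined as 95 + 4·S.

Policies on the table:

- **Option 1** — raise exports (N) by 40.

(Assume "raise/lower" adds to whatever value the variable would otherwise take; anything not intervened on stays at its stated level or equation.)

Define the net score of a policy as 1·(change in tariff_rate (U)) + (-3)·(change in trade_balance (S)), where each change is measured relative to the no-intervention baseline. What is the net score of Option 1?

Baseline:
  N = 141
  S = 193 + 5·141 = 898
  U = 95 + 4·898 = 3687
Option 1 (N + 40):
  N = 141 + 40 = 181
  S = 193 + 5·181 = 1098
  U = 95 + 4·1098 = 4487
ΔU = 4487 − 3687 = 800; ΔS = 1098 − 898 = 200
Score = 1·800 + (-3)·200 = 200

200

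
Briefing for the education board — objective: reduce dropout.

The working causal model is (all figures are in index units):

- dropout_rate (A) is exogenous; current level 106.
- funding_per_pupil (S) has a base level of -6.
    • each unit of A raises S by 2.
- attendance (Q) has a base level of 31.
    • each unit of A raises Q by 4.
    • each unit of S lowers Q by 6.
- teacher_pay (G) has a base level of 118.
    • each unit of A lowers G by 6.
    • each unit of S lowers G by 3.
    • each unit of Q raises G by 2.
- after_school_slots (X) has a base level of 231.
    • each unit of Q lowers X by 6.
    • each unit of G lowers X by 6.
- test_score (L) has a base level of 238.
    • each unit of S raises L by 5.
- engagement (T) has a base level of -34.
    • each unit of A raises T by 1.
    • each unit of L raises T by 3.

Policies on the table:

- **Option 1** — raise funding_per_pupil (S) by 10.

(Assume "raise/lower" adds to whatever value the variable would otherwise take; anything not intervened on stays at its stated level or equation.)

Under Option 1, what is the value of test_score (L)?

Option 1 (S + 10):
  A = 106
  S = -6 + 2·106 (+10 from intervention) = 216
  L = 238 + 5·216 = 1318

1318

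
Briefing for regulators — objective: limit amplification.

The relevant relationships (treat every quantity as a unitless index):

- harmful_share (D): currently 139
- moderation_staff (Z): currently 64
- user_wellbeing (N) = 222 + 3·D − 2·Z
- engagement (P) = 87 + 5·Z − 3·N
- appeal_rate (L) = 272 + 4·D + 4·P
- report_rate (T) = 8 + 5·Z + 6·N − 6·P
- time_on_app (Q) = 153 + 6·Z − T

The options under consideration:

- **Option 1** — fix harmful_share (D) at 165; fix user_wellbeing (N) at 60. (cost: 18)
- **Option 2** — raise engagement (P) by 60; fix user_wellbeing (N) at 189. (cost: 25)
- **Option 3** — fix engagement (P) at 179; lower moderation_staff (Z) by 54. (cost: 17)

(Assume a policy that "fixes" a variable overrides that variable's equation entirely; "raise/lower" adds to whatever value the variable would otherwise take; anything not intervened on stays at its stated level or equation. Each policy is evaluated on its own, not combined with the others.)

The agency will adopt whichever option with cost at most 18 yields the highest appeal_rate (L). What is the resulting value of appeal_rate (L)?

Option 1 (D := 165, N := 60):
  D = 165
  Z = 64
  N = 60
  P = 87 + 5·64 − 3·60 = 227
  L = 272 + 4·165 + 4·227 = 1840
Option 3 (P := 179, Z − 54):
  D = 139
  Z = 64 − 54 = 10
  N = 222 + 3·139 − 2·10 = 619
  P = 179
  L = 272 + 4·139 + 4·179 = 1544
Comparing — Option 1: L=1840, Option 3: L=1544. Highest is 1840 (Option 1).

1840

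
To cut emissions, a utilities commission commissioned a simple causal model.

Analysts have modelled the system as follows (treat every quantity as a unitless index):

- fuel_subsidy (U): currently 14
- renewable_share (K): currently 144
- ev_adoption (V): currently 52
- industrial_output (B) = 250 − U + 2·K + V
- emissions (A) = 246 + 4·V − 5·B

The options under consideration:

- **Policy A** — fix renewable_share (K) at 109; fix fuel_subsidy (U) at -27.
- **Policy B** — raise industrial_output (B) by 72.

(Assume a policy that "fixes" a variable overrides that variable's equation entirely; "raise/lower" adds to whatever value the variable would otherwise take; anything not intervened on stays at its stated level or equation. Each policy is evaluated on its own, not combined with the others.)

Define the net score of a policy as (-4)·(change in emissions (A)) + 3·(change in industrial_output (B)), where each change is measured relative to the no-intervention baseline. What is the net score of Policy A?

Baseline:
  U = 14
  K = 144
  V = 52
  B = 250 − 14 + 2·144 + 52 = 576
  A = 246 + 4·52 − 5·576 = -2426
Policy A (K := 109, U := -27):
  U = -27
  K = 109
  V = 52
  B = 250 − (-27) + 2·109 + 52 = 547
  A = 246 + 4·52 − 5·547 = -2281
ΔA = -2281 − (-2426) = 145; ΔB = 547 − 576 = -29
Score = (-4)·145 + 3·(-29) = -667

-667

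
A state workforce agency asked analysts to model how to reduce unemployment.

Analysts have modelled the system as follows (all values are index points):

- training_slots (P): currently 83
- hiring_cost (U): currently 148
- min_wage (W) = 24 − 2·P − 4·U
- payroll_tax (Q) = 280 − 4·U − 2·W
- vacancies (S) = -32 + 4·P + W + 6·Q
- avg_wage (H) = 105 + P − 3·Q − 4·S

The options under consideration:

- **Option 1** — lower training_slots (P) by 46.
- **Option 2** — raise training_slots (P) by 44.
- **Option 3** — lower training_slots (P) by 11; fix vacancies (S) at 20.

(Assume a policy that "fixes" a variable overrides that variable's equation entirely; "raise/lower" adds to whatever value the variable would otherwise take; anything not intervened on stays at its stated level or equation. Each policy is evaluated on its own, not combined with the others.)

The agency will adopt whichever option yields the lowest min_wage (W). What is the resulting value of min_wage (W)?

-822

Option 1 (P − 46):
  P = 83 − 46 = 37
  U = 148
  W = 24 − 2·37 − 4·148 = -642
Option 2 (P + 44):
  P = 83 + 44 = 127
  U = 148
  W = 24 − 2·127 − 4·148 = -822
Option 3 (P − 11, S := 20):
  P = 83 − 11 = 72
  U = 148
  W = 24 − 2·72 − 4·148 = -712
Comparing — Option 1: W=-642, Option 2: W=-822, Option 3: W=-712. Lowest is -822 (Option 2).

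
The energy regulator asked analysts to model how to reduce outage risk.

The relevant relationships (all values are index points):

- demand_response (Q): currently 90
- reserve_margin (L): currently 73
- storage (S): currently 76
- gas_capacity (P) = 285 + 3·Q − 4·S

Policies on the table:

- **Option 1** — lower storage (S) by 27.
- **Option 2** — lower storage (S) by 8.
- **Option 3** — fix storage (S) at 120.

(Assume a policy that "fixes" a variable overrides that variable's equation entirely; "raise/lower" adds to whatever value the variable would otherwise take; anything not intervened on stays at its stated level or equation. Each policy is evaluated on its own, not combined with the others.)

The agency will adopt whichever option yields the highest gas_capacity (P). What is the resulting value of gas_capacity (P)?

359

Option 1 (S − 27):
  Q = 90
  S = 76 − 27 = 49
  P = 285 + 3·90 − 4·49 = 359
Option 2 (S − 8):
  Q = 90
  S = 76 − 8 = 68
  P = 285 + 3·90 − 4·68 = 283
Option 3 (S := 120):
  Q = 90
  S = 120
  P = 285 + 3·90 − 4·120 = 75
Comparing — Option 1: P=359, Option 2: P=283, Option 3: P=75. Highest is 359 (Option 1).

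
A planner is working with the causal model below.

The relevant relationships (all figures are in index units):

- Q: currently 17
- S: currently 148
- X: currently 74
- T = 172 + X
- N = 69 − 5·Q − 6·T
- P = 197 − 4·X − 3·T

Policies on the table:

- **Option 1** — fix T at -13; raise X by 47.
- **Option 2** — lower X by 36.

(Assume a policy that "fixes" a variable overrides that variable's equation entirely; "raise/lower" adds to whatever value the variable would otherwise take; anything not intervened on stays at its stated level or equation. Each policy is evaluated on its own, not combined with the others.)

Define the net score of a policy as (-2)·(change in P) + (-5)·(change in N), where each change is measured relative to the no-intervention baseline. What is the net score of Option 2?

Baseline:
  Q = 17
  X = 74
  T = 172 + 74 = 246
  N = 69 − 5·17 − 6·246 = -1492
  P = 197 − 4·74 − 3·246 = -837
Option 2 (X − 36):
  Q = 17
  X = 74 − 36 = 38
  T = 172 + 38 = 210
  N = 69 − 5·17 − 6·210 = -1276
  P = 197 − 4·38 − 3·210 = -585
ΔP = -585 − (-837) = 252; ΔN = -1276 − (-1492) = 216
Score = (-2)·252 + (-5)·216 = -1584

-1584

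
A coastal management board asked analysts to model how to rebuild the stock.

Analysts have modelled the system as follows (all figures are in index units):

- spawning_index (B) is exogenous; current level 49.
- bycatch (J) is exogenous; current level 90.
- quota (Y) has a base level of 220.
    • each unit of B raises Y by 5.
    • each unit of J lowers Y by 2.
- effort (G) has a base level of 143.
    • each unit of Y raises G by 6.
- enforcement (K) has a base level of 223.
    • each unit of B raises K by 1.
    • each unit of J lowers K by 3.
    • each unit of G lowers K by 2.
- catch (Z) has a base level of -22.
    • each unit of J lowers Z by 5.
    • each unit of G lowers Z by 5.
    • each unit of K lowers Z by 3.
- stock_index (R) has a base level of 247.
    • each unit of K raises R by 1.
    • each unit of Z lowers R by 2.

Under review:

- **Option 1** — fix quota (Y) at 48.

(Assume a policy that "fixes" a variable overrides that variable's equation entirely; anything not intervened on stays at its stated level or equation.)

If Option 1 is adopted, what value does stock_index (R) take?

-519

Option 1 (Y := 48):
  B = 49
  J = 90
  Y = 48
  G = 143 + 6·48 = 431
  K = 223 + 49 − 3·90 − 2·431 = -860
  Z = -22 − 5·90 − 5·431 − 3·(-860) = -47
  R = 247 + (-860) − 2·(-47) = -519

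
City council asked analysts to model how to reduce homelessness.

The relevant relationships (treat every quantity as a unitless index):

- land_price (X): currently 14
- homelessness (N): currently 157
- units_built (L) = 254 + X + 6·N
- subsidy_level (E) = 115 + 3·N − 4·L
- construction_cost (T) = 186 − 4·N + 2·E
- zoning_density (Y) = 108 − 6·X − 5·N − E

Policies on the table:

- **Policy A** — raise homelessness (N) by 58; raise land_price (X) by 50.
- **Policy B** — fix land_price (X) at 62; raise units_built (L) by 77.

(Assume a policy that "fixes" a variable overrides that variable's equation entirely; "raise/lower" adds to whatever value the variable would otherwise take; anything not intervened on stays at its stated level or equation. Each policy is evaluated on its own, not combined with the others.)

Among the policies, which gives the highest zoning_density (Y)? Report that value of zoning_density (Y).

4321

Policy A (N + 58, X + 50):
  X = 14 + 50 = 64
  N = 157 + 58 = 215
  L = 254 + 64 + 6·215 = 1608
  E = 115 + 3·215 − 4·1608 = -5672
  Y = 108 − 6·64 − 5·215 − (-5672) = 4321
Policy B (X := 62, L + 77):
  X = 62
  N = 157
  L = 254 + 62 + 6·157 (+77 from intervention) = 1335
  E = 115 + 3·157 − 4·1335 = -4754
  Y = 108 − 6·62 − 5·157 − (-4754) = 3705
Comparing — Policy A: Y=4321, Policy B: Y=3705. Highest is 4321 (Policy A).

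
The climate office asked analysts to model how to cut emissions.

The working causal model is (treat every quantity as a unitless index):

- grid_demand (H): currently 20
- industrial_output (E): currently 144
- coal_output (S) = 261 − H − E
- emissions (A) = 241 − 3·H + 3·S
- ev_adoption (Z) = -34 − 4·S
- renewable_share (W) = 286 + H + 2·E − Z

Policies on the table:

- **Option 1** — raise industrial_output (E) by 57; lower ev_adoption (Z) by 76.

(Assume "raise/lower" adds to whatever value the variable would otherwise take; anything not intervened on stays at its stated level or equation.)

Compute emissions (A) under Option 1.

301

Option 1 (E + 57, Z − 76):
  H = 20
  E = 144 + 57 = 201
  S = 261 − 20 − 201 = 40
  A = 241 − 3·20 + 3·40 = 301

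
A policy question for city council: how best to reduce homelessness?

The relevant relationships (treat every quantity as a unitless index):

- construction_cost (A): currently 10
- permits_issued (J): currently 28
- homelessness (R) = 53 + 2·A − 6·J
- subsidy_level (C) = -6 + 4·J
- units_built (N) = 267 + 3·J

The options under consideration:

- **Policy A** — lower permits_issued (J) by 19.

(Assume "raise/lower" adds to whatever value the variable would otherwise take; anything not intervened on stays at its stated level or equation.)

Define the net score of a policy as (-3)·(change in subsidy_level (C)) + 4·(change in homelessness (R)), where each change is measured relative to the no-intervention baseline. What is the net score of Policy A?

Baseline:
  A = 10
  J = 28
  R = 53 + 2·10 − 6·28 = -95
  C = -6 + 4·28 = 106
Policy A (J − 19):
  A = 10
  J = 28 − 19 = 9
  R = 53 + 2·10 − 6·9 = 19
  C = -6 + 4·9 = 30
ΔC = 30 − 106 = -76; ΔR = 19 − (-95) = 114
Score = (-3)·(-76) + 4·114 = 684

684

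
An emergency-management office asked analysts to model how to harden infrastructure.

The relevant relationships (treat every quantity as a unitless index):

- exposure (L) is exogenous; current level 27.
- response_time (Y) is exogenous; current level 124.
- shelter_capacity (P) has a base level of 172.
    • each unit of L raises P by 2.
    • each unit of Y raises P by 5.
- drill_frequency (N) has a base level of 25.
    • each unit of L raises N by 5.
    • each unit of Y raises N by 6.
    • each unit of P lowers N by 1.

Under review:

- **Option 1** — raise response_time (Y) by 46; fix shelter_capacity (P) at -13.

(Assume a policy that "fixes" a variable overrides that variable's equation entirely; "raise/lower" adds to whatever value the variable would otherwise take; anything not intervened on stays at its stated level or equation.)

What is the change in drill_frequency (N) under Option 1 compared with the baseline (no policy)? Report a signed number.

Baseline:
  L = 27
  Y = 124
  P = 172 + 2·27 + 5·124 = 846
  N = 25 + 5·27 + 6·124 − 846 = 58
Option 1 (Y + 46, P := -13):
  L = 27
  Y = 124 + 46 = 170
  P = -13
  N = 25 + 5·27 + 6·170 − (-13) = 1193
Change in N: 1193 − 58 = 1135

1135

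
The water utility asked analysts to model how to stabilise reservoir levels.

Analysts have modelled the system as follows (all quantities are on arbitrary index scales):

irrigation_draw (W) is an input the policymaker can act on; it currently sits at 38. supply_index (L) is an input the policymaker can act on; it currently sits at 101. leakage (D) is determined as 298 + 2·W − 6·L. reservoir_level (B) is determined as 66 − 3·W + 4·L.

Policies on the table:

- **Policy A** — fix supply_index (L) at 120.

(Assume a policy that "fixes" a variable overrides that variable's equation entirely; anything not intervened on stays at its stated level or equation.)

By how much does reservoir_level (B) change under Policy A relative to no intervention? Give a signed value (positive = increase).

Baseline:
  W = 38
  L = 101
  B = 66 − 3·38 + 4·101 = 356
Policy A (L := 120):
  W = 38
  L = 120
  B = 66 − 3·38 + 4·120 = 432
Change in B: 432 − 356 = 76

76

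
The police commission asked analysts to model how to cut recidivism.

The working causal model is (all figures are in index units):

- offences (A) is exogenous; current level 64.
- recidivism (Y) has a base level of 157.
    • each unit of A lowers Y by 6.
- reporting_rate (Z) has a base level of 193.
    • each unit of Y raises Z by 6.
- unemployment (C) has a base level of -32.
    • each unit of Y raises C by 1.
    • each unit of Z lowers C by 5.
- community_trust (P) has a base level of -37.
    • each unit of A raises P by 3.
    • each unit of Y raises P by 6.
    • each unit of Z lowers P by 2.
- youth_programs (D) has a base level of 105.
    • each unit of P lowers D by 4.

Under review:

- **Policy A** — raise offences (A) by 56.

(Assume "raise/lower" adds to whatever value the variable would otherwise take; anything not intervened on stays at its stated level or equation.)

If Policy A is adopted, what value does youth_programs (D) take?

-13155

Policy A (A + 56):
  A = 64 + 56 = 120
  Y = 157 − 6·120 = -563
  Z = 193 + 6·(-563) = -3185
  P = -37 + 3·120 + 6·(-563) − 2·(-3185) = 3315
  D = 105 − 4·3315 = -13155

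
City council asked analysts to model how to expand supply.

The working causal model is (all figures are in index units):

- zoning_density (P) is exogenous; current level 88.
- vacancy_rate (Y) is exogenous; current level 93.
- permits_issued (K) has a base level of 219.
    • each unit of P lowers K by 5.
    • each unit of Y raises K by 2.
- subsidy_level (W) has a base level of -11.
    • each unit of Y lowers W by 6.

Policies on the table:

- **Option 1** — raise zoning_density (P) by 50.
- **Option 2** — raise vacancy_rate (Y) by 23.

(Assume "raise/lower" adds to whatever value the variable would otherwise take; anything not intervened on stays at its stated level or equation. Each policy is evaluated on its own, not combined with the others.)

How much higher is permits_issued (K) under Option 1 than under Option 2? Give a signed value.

-296

Option 1 (P + 50):
  P = 88 + 50 = 138
  Y = 93
  K = 219 − 5·138 + 2·93 = -285
Option 2 (Y + 23):
  P = 88
  Y = 93 + 23 = 116
  K = 219 − 5·88 + 2·116 = 11
K: -285 − 11 = -296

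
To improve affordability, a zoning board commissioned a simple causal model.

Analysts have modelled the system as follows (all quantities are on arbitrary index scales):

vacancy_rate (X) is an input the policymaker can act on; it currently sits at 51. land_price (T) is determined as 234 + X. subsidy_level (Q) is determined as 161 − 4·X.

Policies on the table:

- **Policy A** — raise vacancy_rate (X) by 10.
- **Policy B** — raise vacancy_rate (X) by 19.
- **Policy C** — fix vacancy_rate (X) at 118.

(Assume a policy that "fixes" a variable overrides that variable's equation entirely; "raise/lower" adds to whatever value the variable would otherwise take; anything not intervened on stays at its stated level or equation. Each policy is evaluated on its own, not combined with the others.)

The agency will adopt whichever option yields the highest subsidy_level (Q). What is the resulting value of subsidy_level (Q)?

Policy A (X + 10):
  X = 51 + 10 = 61
  Q = 161 − 4·61 = -83
Policy B (X + 19):
  X = 51 + 19 = 70
  Q = 161 − 4·70 = -119
Policy C (X := 118):
  X = 118
  Q = 161 − 4·118 = -311
Comparing — Policy A: Q=-83, Policy B: Q=-119, Policy C: Q=-311. Highest is -83 (Policy A).

-83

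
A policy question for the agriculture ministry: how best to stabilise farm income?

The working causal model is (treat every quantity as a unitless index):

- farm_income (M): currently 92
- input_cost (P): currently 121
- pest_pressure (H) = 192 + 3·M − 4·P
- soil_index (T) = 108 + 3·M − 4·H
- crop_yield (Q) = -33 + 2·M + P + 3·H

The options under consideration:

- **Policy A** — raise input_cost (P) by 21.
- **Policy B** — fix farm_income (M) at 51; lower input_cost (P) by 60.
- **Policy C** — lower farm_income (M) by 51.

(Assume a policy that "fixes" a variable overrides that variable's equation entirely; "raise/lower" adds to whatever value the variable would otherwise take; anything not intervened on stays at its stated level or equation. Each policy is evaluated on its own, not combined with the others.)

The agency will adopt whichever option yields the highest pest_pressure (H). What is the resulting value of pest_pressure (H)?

Policy A (P + 21):
  M = 92
  P = 121 + 21 = 142
  H = 192 + 3·92 − 4·142 = -100
Policy B (M := 51, P − 60):
  M = 51
  P = 121 − 60 = 61
  H = 192 + 3·51 − 4·61 = 101
Policy C (M − 51):
  M = 92 − 51 = 41
  P = 121
  H = 192 + 3·41 − 4·121 = -169
Comparing — Policy A: H=-100, Policy B: H=101, Policy C: H=-169. Highest is 101 (Policy B).

101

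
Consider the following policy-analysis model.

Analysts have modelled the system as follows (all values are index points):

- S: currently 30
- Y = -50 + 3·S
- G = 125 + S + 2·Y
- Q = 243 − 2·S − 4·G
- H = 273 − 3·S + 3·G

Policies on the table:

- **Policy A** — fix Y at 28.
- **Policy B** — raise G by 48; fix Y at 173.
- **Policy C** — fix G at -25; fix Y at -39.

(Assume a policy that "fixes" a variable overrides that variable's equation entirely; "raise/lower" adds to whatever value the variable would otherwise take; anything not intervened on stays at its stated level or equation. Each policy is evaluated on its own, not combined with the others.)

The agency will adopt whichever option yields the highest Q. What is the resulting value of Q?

Policy A (Y := 28):
  S = 30
  Y = 28
  G = 125 + 30 + 2·28 = 211
  Q = 243 − 2·30 − 4·211 = -661
Policy B (G + 48, Y := 173):
  S = 30
  Y = 173
  G = 125 + 30 + 2·173 (+48 from intervention) = 549
  Q = 243 − 2·30 − 4·549 = -2013
Policy C (G := -25, Y := -39):
  S = 30
  Y = -39
  G = -25
  Q = 243 − 2·30 − 4·(-25) = 283
Comparing — Policy A: Q=-661, Policy B: Q=-2013, Policy C: Q=283. Highest is 283 (Policy C).

283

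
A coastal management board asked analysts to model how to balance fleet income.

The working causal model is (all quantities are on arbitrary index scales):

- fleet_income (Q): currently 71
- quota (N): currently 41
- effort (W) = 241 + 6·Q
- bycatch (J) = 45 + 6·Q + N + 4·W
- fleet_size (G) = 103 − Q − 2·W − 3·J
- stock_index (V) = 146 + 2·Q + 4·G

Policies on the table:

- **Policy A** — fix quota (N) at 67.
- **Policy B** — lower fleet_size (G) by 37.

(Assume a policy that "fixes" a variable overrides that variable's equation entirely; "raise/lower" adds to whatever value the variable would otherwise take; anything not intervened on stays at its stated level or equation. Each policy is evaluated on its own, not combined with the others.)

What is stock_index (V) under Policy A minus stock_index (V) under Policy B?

-164

Policy A (N := 67):
  Q = 71
  N = 67
  W = 241 + 6·71 = 667
  J = 45 + 6·71 + 67 + 4·667 = 3206
  G = 103 − 71 − 2·667 − 3·3206 = -10920
  V = 146 + 2·71 + 4·(-10920) = -43392
Policy B (G − 37):
  Q = 71
  N = 41
  W = 241 + 6·71 = 667
  J = 45 + 6·71 + 41 + 4·667 = 3180
  G = 103 − 71 − 2·667 − 3·3180 (−37 from intervention) = -10879
  V = 146 + 2·71 + 4·(-10879) = -43228
V: -43392 − (-43228) = -164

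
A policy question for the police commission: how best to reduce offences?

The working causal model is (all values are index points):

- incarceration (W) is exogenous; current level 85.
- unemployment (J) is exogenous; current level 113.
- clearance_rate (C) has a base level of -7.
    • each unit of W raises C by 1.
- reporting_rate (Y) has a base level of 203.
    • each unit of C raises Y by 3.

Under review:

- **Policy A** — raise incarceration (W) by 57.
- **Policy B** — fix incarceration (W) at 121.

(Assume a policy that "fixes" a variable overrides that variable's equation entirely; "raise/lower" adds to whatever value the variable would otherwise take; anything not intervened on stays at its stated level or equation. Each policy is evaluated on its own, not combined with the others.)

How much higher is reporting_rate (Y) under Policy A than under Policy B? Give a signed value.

63

Policy A (W + 57):
  W = 85 + 57 = 142
  C = -7 + 142 = 135
  Y = 203 + 3·135 = 608
Policy B (W := 121):
  W = 121
  C = -7 + 121 = 114
  Y = 203 + 3·114 = 545
Y: 608 − 545 = 63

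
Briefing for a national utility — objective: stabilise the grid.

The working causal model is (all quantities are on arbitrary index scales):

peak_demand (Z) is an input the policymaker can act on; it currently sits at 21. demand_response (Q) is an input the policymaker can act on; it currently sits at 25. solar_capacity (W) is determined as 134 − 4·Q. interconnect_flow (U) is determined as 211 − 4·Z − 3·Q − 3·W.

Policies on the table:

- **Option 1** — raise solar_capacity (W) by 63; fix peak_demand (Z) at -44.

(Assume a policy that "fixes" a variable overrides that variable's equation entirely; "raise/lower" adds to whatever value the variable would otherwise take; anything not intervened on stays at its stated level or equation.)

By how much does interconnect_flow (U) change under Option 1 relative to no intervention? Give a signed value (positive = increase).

Baseline:
  Z = 21
  Q = 25
  W = 134 − 4·25 = 34
  U = 211 − 4·21 − 3·25 − 3·34 = -50
Option 1 (W + 63, Z := -44):
  Z = -44
  Q = 25
  W = 134 − 4·25 (+63 from intervention) = 97
  U = 211 − 4·(-44) − 3·25 − 3·97 = 21
Change in U: 21 − (-50) = 71

71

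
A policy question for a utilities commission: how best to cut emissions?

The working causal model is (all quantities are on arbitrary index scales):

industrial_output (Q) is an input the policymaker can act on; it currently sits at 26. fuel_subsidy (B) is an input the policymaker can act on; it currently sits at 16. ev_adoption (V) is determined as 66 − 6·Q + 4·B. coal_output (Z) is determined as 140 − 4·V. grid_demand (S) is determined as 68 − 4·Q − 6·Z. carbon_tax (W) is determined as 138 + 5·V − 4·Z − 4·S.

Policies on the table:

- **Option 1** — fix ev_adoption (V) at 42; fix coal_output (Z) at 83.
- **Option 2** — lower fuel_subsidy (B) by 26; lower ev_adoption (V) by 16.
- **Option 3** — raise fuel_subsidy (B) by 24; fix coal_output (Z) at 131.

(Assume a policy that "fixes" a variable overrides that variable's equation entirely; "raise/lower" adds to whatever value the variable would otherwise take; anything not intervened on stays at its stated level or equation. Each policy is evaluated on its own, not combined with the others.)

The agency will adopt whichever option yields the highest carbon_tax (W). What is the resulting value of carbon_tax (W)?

Option 1 (V := 42, Z := 83):
  Q = 26
  B = 16
  V = 42
  Z = 83
  S = 68 − 4·26 − 6·83 = -534
  W = 138 + 5·42 − 4·83 − 4·(-534) = 2152
Option 2 (B − 26, V − 16):
  Q = 26
  B = 16 − 26 = -10
  V = 66 − 6·26 + 4·(-10) (−16 from intervention) = -146
  Z = 140 − 4·(-146) = 724
  S = 68 − 4·26 − 6·724 = -4380
  W = 138 + 5·(-146) − 4·724 − 4·(-4380) = 14032
Option 3 (B + 24, Z := 131):
  Q = 26
  B = 16 + 24 = 40
  V = 66 − 6·26 + 4·40 = 70
  Z = 131
  S = 68 − 4·26 − 6·131 = -822
  W = 138 + 5·70 − 4·131 − 4·(-822) = 3252
Comparing — Option 1: W=2152, Option 2: W=14032, Option 3: W=3252. Highest is 14032 (Option 2).

14032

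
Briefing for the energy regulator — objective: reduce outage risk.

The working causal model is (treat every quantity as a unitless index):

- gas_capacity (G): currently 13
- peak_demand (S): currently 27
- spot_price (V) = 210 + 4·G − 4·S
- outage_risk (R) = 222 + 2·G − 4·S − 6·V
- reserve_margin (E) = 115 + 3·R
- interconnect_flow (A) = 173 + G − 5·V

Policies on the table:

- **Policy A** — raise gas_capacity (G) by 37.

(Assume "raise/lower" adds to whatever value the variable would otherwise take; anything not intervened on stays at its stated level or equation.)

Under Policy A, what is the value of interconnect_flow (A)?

-1287

Policy A (G + 37):
  G = 13 + 37 = 50
  S = 27
  V = 210 + 4·50 − 4·27 = 302
  A = 173 + 50 − 5·302 = -1287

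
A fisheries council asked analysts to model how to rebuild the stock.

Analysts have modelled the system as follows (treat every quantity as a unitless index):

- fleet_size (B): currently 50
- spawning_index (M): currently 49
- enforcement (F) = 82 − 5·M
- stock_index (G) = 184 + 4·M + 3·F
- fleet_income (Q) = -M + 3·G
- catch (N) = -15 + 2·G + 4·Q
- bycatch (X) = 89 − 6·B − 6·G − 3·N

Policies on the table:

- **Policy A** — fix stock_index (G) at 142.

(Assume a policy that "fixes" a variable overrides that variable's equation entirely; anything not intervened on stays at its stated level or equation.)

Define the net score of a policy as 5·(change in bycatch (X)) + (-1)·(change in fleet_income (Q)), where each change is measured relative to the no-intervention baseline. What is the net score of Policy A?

Baseline:
  B = 50
  M = 49
  F = 82 − 5·49 = -163
  G = 184 + 4·49 + 3·(-163) = -109
  Q = 0 − 49 + 3·(-109) = -376
  N = -15 + 2·(-109) + 4·(-376) = -1737
  X = 89 − 6·50 − 6·(-109) − 3·(-1737) = 5654
Policy A (G := 142):
  B = 50
  M = 49
  F = 82 − 5·49 = -163
  G = 142
  Q = 0 − 49 + 3·142 = 377
  N = -15 + 2·142 + 4·377 = 1777
  X = 89 − 6·50 − 6·142 − 3·1777 = -6394
ΔX = -6394 − 5654 = -12048; ΔQ = 377 − (-376) = 753
Score = 5·(-12048) + (-1)·753 = -60993

-60993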